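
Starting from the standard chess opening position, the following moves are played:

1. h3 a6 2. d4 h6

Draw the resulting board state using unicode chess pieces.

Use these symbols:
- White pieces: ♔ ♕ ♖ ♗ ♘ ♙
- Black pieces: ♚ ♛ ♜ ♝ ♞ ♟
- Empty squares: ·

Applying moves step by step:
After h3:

♜ ♞ ♝ ♛ ♚ ♝ ♞ ♜
♟ ♟ ♟ ♟ ♟ ♟ ♟ ♟
· · · · · · · ·
· · · · · · · ·
· · · · · · · ·
· · · · · · · ♙
♙ ♙ ♙ ♙ ♙ ♙ ♙ ·
♖ ♘ ♗ ♕ ♔ ♗ ♘ ♖


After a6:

♜ ♞ ♝ ♛ ♚ ♝ ♞ ♜
· ♟ ♟ ♟ ♟ ♟ ♟ ♟
♟ · · · · · · ·
· · · · · · · ·
· · · · · · · ·
· · · · · · · ♙
♙ ♙ ♙ ♙ ♙ ♙ ♙ ·
♖ ♘ ♗ ♕ ♔ ♗ ♘ ♖


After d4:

♜ ♞ ♝ ♛ ♚ ♝ ♞ ♜
· ♟ ♟ ♟ ♟ ♟ ♟ ♟
♟ · · · · · · ·
· · · · · · · ·
· · · ♙ · · · ·
· · · · · · · ♙
♙ ♙ ♙ · ♙ ♙ ♙ ·
♖ ♘ ♗ ♕ ♔ ♗ ♘ ♖


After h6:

♜ ♞ ♝ ♛ ♚ ♝ ♞ ♜
· ♟ ♟ ♟ ♟ ♟ ♟ ·
♟ · · · · · · ♟
· · · · · · · ·
· · · ♙ · · · ·
· · · · · · · ♙
♙ ♙ ♙ · ♙ ♙ ♙ ·
♖ ♘ ♗ ♕ ♔ ♗ ♘ ♖



  a b c d e f g h
  ─────────────────
8│♜ ♞ ♝ ♛ ♚ ♝ ♞ ♜│8
7│· ♟ ♟ ♟ ♟ ♟ ♟ ·│7
6│♟ · · · · · · ♟│6
5│· · · · · · · ·│5
4│· · · ♙ · · · ·│4
3│· · · · · · · ♙│3
2│♙ ♙ ♙ · ♙ ♙ ♙ ·│2
1│♖ ♘ ♗ ♕ ♔ ♗ ♘ ♖│1
  ─────────────────
  a b c d e f g h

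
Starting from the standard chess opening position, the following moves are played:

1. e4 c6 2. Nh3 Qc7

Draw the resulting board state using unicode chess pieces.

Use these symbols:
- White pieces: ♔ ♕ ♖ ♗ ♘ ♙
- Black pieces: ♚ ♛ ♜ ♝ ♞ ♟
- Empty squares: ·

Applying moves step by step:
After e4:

♜ ♞ ♝ ♛ ♚ ♝ ♞ ♜
♟ ♟ ♟ ♟ ♟ ♟ ♟ ♟
· · · · · · · ·
· · · · · · · ·
· · · · ♙ · · ·
· · · · · · · ·
♙ ♙ ♙ ♙ · ♙ ♙ ♙
♖ ♘ ♗ ♕ ♔ ♗ ♘ ♖


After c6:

♜ ♞ ♝ ♛ ♚ ♝ ♞ ♜
♟ ♟ · ♟ ♟ ♟ ♟ ♟
· · ♟ · · · · ·
· · · · · · · ·
· · · · ♙ · · ·
· · · · · · · ·
♙ ♙ ♙ ♙ · ♙ ♙ ♙
♖ ♘ ♗ ♕ ♔ ♗ ♘ ♖


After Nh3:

♜ ♞ ♝ ♛ ♚ ♝ ♞ ♜
♟ ♟ · ♟ ♟ ♟ ♟ ♟
· · ♟ · · · · ·
· · · · · · · ·
· · · · ♙ · · ·
· · · · · · · ♘
♙ ♙ ♙ ♙ · ♙ ♙ ♙
♖ ♘ ♗ ♕ ♔ ♗ · ♖


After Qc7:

♜ ♞ ♝ · ♚ ♝ ♞ ♜
♟ ♟ ♛ ♟ ♟ ♟ ♟ ♟
· · ♟ · · · · ·
· · · · · · · ·
· · · · ♙ · · ·
· · · · · · · ♘
♙ ♙ ♙ ♙ · ♙ ♙ ♙
♖ ♘ ♗ ♕ ♔ ♗ · ♖



  a b c d e f g h
  ─────────────────
8│♜ ♞ ♝ · ♚ ♝ ♞ ♜│8
7│♟ ♟ ♛ ♟ ♟ ♟ ♟ ♟│7
6│· · ♟ · · · · ·│6
5│· · · · · · · ·│5
4│· · · · ♙ · · ·│4
3│· · · · · · · ♘│3
2│♙ ♙ ♙ ♙ · ♙ ♙ ♙│2
1│♖ ♘ ♗ ♕ ♔ ♗ · ♖│1
  ─────────────────
  a b c d e f g h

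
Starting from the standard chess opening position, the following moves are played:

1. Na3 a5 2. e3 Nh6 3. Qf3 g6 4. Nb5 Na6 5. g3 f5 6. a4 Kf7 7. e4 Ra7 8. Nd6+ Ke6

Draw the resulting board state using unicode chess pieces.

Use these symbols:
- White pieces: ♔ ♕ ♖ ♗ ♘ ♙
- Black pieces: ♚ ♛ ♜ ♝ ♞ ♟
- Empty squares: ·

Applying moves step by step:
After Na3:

♜ ♞ ♝ ♛ ♚ ♝ ♞ ♜
♟ ♟ ♟ ♟ ♟ ♟ ♟ ♟
· · · · · · · ·
· · · · · · · ·
· · · · · · · ·
♘ · · · · · · ·
♙ ♙ ♙ ♙ ♙ ♙ ♙ ♙
♖ · ♗ ♕ ♔ ♗ ♘ ♖


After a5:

♜ ♞ ♝ ♛ ♚ ♝ ♞ ♜
· ♟ ♟ ♟ ♟ ♟ ♟ ♟
· · · · · · · ·
♟ · · · · · · ·
· · · · · · · ·
♘ · · · · · · ·
♙ ♙ ♙ ♙ ♙ ♙ ♙ ♙
♖ · ♗ ♕ ♔ ♗ ♘ ♖


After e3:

♜ ♞ ♝ ♛ ♚ ♝ ♞ ♜
· ♟ ♟ ♟ ♟ ♟ ♟ ♟
· · · · · · · ·
♟ · · · · · · ·
· · · · · · · ·
♘ · · · ♙ · · ·
♙ ♙ ♙ ♙ · ♙ ♙ ♙
♖ · ♗ ♕ ♔ ♗ ♘ ♖


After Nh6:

♜ ♞ ♝ ♛ ♚ ♝ · ♜
· ♟ ♟ ♟ ♟ ♟ ♟ ♟
· · · · · · · ♞
♟ · · · · · · ·
· · · · · · · ·
♘ · · · ♙ · · ·
♙ ♙ ♙ ♙ · ♙ ♙ ♙
♖ · ♗ ♕ ♔ ♗ ♘ ♖


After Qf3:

♜ ♞ ♝ ♛ ♚ ♝ · ♜
· ♟ ♟ ♟ ♟ ♟ ♟ ♟
· · · · · · · ♞
♟ · · · · · · ·
· · · · · · · ·
♘ · · · ♙ ♕ · ·
♙ ♙ ♙ ♙ · ♙ ♙ ♙
♖ · ♗ · ♔ ♗ ♘ ♖


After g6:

♜ ♞ ♝ ♛ ♚ ♝ · ♜
· ♟ ♟ ♟ ♟ ♟ · ♟
· · · · · · ♟ ♞
♟ · · · · · · ·
· · · · · · · ·
♘ · · · ♙ ♕ · ·
♙ ♙ ♙ ♙ · ♙ ♙ ♙
♖ · ♗ · ♔ ♗ ♘ ♖


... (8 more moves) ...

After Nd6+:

· · ♝ ♛ · ♝ · ♜
♜ ♟ ♟ ♟ ♟ ♚ · ♟
♞ · · ♘ · · ♟ ♞
♟ · · · · ♟ · ·
♙ · · · ♙ · · ·
· · · · · ♕ ♙ ·
· ♙ ♙ ♙ · ♙ · ♙
♖ · ♗ · ♔ ♗ ♘ ♖


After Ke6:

· · ♝ ♛ · ♝ · ♜
♜ ♟ ♟ ♟ ♟ · · ♟
♞ · · ♘ ♚ · ♟ ♞
♟ · · · · ♟ · ·
♙ · · · ♙ · · ·
· · · · · ♕ ♙ ·
· ♙ ♙ ♙ · ♙ · ♙
♖ · ♗ · ♔ ♗ ♘ ♖



  a b c d e f g h
  ─────────────────
8│· · ♝ ♛ · ♝ · ♜│8
7│♜ ♟ ♟ ♟ ♟ · · ♟│7
6│♞ · · ♘ ♚ · ♟ ♞│6
5│♟ · · · · ♟ · ·│5
4│♙ · · · ♙ · · ·│4
3│· · · · · ♕ ♙ ·│3
2│· ♙ ♙ ♙ · ♙ · ♙│2
1│♖ · ♗ · ♔ ♗ ♘ ♖│1
  ─────────────────
  a b c d e f g h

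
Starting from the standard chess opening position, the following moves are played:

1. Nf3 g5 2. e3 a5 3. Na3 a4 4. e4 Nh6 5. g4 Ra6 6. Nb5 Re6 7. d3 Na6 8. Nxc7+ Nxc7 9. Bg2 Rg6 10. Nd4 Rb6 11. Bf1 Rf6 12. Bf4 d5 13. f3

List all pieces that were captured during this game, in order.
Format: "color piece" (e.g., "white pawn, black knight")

Tracking captures:
  Nxc7+: captured black pawn
  Nxc7: captured white knight

black pawn, white knight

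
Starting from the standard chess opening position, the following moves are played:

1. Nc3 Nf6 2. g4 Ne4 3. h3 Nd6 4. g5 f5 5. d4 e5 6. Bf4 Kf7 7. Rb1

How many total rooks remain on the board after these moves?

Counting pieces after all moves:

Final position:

  a b c d e f g h
  ─────────────────
8│♜ ♞ ♝ ♛ · ♝ · ♜│8
7│♟ ♟ ♟ ♟ · ♚ ♟ ♟│7
6│· · · ♞ · · · ·│6
5│· · · · ♟ ♟ ♙ ·│5
4│· · · ♙ · ♗ · ·│4
3│· · ♘ · · · · ♙│3
2│♙ ♙ ♙ · ♙ ♙ · ·│2
1│· ♖ · ♕ ♔ ♗ ♘ ♖│1
  ─────────────────
  a b c d e f g h


4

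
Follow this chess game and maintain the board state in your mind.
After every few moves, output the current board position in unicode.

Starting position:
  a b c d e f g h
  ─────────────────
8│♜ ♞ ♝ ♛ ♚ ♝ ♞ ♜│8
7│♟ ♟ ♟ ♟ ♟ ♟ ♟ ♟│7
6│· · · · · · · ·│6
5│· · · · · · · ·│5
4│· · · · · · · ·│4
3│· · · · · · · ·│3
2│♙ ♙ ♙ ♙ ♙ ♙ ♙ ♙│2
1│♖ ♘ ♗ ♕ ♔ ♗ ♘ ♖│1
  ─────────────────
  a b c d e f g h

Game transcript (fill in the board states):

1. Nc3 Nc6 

  a b c d e f g h
  ─────────────────
8│♜ · ♝ ♛ ♚ ♝ ♞ ♜│8
7│♟ ♟ ♟ ♟ ♟ ♟ ♟ ♟│7
6│· · ♞ · · · · ·│6
5│· · · · · · · ·│5
4│· · · · · · · ·│4
3│· · ♘ · · · · ·│3
2│♙ ♙ ♙ ♙ ♙ ♙ ♙ ♙│2
1│♖ · ♗ ♕ ♔ ♗ ♘ ♖│1
  ─────────────────
  a b c d e f g h

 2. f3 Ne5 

  a b c d e f g h
  ─────────────────
8│♜ · ♝ ♛ ♚ ♝ ♞ ♜│8
7│♟ ♟ ♟ ♟ ♟ ♟ ♟ ♟│7
6│· · · · · · · ·│6
5│· · · · ♞ · · ·│5
4│· · · · · · · ·│4
3│· · ♘ · · ♙ · ·│3
2│♙ ♙ ♙ ♙ ♙ · ♙ ♙│2
1│♖ · ♗ ♕ ♔ ♗ ♘ ♖│1
  ─────────────────
  a b c d e f g h

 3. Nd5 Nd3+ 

  a b c d e f g h
  ─────────────────
8│♜ · ♝ ♛ ♚ ♝ ♞ ♜│8
7│♟ ♟ ♟ ♟ ♟ ♟ ♟ ♟│7
6│· · · · · · · ·│6
5│· · · ♘ · · · ·│5
4│· · · · · · · ·│4
3│· · · ♞ · ♙ · ·│3
2│♙ ♙ ♙ ♙ ♙ · ♙ ♙│2
1│♖ · ♗ ♕ ♔ ♗ ♘ ♖│1
  ─────────────────
  a b c d e f g h

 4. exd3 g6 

  a b c d e f g h
  ─────────────────
8│♜ · ♝ ♛ ♚ ♝ ♞ ♜│8
7│♟ ♟ ♟ ♟ ♟ ♟ · ♟│7
6│· · · · · · ♟ ·│6
5│· · · ♘ · · · ·│5
4│· · · · · · · ·│4
3│· · · ♙ · ♙ · ·│3
2│♙ ♙ ♙ ♙ · · ♙ ♙│2
1│♖ · ♗ ♕ ♔ ♗ ♘ ♖│1
  ─────────────────
  a b c d e f g h

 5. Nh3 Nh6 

  a b c d e f g h
  ─────────────────
8│♜ · ♝ ♛ ♚ ♝ · ♜│8
7│♟ ♟ ♟ ♟ ♟ ♟ · ♟│7
6│· · · · · · ♟ ♞│6
5│· · · ♘ · · · ·│5
4│· · · · · · · ·│4
3│· · · ♙ · ♙ · ♘│3
2│♙ ♙ ♙ ♙ · · ♙ ♙│2
1│♖ · ♗ ♕ ♔ ♗ · ♖│1
  ─────────────────
  a b c d e f g h



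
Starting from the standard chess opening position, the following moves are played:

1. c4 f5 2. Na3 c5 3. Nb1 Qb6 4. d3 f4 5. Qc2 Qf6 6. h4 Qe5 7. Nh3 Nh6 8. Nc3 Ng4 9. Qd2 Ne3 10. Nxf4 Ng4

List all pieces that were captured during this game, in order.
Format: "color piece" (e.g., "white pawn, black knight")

Tracking captures:
  Nxf4: captured black pawn

black pawn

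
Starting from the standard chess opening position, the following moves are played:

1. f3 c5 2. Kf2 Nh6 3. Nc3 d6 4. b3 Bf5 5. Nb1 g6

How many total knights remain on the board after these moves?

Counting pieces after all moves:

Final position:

  a b c d e f g h
  ─────────────────
8│♜ ♞ · ♛ ♚ ♝ · ♜│8
7│♟ ♟ · · ♟ ♟ · ♟│7
6│· · · ♟ · · ♟ ♞│6
5│· · ♟ · · ♝ · ·│5
4│· · · · · · · ·│4
3│· ♙ · · · ♙ · ·│3
2│♙ · ♙ ♙ ♙ ♔ ♙ ♙│2
1│♖ ♘ ♗ ♕ · ♗ ♘ ♖│1
  ─────────────────
  a b c d e f g h


4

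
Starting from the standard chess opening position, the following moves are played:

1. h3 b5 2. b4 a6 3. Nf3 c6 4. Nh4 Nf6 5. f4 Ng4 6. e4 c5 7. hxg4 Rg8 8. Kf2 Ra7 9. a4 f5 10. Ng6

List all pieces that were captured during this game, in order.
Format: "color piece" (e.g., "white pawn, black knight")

Tracking captures:
  hxg4: captured black knight

black knight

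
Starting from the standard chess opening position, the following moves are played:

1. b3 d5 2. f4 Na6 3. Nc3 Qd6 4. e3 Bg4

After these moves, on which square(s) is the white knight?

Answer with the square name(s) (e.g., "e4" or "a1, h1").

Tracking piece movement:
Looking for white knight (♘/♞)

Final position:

  a b c d e f g h
  ─────────────────
8│♜ · · · ♚ ♝ ♞ ♜│8
7│♟ ♟ ♟ · ♟ ♟ ♟ ♟│7
6│♞ · · ♛ · · · ·│6
5│· · · ♟ · · · ·│5
4│· · · · · ♙ ♝ ·│4
3│· ♙ ♘ · ♙ · · ·│3
2│♙ · ♙ ♙ · · ♙ ♙│2
1│♖ · ♗ ♕ ♔ ♗ ♘ ♖│1
  ─────────────────
  a b c d e f g h


c3, g1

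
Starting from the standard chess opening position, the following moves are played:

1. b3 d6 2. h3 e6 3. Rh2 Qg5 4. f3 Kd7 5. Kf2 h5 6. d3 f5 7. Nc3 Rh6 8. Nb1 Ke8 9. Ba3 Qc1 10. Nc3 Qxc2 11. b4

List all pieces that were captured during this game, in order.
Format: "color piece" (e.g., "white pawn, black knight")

Tracking captures:
  Qxc2: captured white pawn

white pawn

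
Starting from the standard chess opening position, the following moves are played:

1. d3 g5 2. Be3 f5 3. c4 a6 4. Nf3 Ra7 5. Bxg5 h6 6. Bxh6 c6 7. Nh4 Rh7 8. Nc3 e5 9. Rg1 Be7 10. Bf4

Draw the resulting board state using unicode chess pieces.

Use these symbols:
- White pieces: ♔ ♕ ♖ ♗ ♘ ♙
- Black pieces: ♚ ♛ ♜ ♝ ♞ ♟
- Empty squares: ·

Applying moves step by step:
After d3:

♜ ♞ ♝ ♛ ♚ ♝ ♞ ♜
♟ ♟ ♟ ♟ ♟ ♟ ♟ ♟
· · · · · · · ·
· · · · · · · ·
· · · · · · · ·
· · · ♙ · · · ·
♙ ♙ ♙ · ♙ ♙ ♙ ♙
♖ ♘ ♗ ♕ ♔ ♗ ♘ ♖


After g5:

♜ ♞ ♝ ♛ ♚ ♝ ♞ ♜
♟ ♟ ♟ ♟ ♟ ♟ · ♟
· · · · · · · ·
· · · · · · ♟ ·
· · · · · · · ·
· · · ♙ · · · ·
♙ ♙ ♙ · ♙ ♙ ♙ ♙
♖ ♘ ♗ ♕ ♔ ♗ ♘ ♖


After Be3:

♜ ♞ ♝ ♛ ♚ ♝ ♞ ♜
♟ ♟ ♟ ♟ ♟ ♟ · ♟
· · · · · · · ·
· · · · · · ♟ ·
· · · · · · · ·
· · · ♙ ♗ · · ·
♙ ♙ ♙ · ♙ ♙ ♙ ♙
♖ ♘ · ♕ ♔ ♗ ♘ ♖


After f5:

♜ ♞ ♝ ♛ ♚ ♝ ♞ ♜
♟ ♟ ♟ ♟ ♟ · · ♟
· · · · · · · ·
· · · · · ♟ ♟ ·
· · · · · · · ·
· · · ♙ ♗ · · ·
♙ ♙ ♙ · ♙ ♙ ♙ ♙
♖ ♘ · ♕ ♔ ♗ ♘ ♖


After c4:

♜ ♞ ♝ ♛ ♚ ♝ ♞ ♜
♟ ♟ ♟ ♟ ♟ · · ♟
· · · · · · · ·
· · · · · ♟ ♟ ·
· · ♙ · · · · ·
· · · ♙ ♗ · · ·
♙ ♙ · · ♙ ♙ ♙ ♙
♖ ♘ · ♕ ♔ ♗ ♘ ♖


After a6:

♜ ♞ ♝ ♛ ♚ ♝ ♞ ♜
· ♟ ♟ ♟ ♟ · · ♟
♟ · · · · · · ·
· · · · · ♟ ♟ ·
· · ♙ · · · · ·
· · · ♙ ♗ · · ·
♙ ♙ · · ♙ ♙ ♙ ♙
♖ ♘ · ♕ ♔ ♗ ♘ ♖


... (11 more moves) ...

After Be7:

· ♞ ♝ ♛ ♚ · ♞ ·
♜ ♟ · ♟ ♝ · · ♜
♟ · ♟ · · · · ♗
· · · · ♟ ♟ · ·
· · ♙ · · · · ♘
· · ♘ ♙ · · · ·
♙ ♙ · · ♙ ♙ ♙ ♙
♖ · · ♕ ♔ ♗ ♖ ·


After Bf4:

· ♞ ♝ ♛ ♚ · ♞ ·
♜ ♟ · ♟ ♝ · · ♜
♟ · ♟ · · · · ·
· · · · ♟ ♟ · ·
· · ♙ · · ♗ · ♘
· · ♘ ♙ · · · ·
♙ ♙ · · ♙ ♙ ♙ ♙
♖ · · ♕ ♔ ♗ ♖ ·



  a b c d e f g h
  ─────────────────
8│· ♞ ♝ ♛ ♚ · ♞ ·│8
7│♜ ♟ · ♟ ♝ · · ♜│7
6│♟ · ♟ · · · · ·│6
5│· · · · ♟ ♟ · ·│5
4│· · ♙ · · ♗ · ♘│4
3│· · ♘ ♙ · · · ·│3
2│♙ ♙ · · ♙ ♙ ♙ ♙│2
1│♖ · · ♕ ♔ ♗ ♖ ·│1
  ─────────────────
  a b c d e f g h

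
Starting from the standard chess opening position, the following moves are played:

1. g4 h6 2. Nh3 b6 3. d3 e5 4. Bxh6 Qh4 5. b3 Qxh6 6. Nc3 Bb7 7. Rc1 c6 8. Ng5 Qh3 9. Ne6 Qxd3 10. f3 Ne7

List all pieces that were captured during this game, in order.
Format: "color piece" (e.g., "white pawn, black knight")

Tracking captures:
  Bxh6: captured black pawn
  Qxh6: captured white bishop
  Qxd3: captured white pawn

black pawn, white bishop, white pawn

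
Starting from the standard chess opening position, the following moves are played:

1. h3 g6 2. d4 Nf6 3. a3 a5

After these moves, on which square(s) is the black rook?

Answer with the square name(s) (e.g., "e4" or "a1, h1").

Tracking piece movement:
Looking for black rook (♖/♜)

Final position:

  a b c d e f g h
  ─────────────────
8│♜ ♞ ♝ ♛ ♚ ♝ · ♜│8
7│· ♟ ♟ ♟ ♟ ♟ · ♟│7
6│· · · · · ♞ ♟ ·│6
5│♟ · · · · · · ·│5
4│· · · ♙ · · · ·│4
3│♙ · · · · · · ♙│3
2│· ♙ ♙ · ♙ ♙ ♙ ·│2
1│♖ ♘ ♗ ♕ ♔ ♗ ♘ ♖│1
  ─────────────────
  a b c d e f g h


a8, h8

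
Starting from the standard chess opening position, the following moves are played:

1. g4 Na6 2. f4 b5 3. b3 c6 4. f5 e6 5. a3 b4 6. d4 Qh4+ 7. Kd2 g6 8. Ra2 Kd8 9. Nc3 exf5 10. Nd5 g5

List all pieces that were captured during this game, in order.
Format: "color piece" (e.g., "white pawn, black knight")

Tracking captures:
  exf5: captured white pawn

white pawn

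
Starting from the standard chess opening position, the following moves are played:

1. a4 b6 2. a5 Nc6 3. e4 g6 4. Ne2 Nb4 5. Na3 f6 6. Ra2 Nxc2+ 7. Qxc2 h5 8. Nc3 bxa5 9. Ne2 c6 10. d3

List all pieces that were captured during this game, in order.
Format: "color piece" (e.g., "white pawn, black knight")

Tracking captures:
  Nxc2+: captured white pawn
  Qxc2: captured black knight
  bxa5: captured white pawn

white pawn, black knight, white pawn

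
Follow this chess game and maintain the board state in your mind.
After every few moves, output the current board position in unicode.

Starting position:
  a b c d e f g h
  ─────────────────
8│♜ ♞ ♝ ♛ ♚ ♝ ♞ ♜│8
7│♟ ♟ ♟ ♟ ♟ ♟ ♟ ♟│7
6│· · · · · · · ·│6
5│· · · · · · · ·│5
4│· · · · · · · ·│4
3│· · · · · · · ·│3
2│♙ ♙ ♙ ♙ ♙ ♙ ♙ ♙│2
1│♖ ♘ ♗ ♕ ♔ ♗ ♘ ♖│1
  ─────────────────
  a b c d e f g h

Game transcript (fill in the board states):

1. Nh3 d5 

  a b c d e f g h
  ─────────────────
8│♜ ♞ ♝ ♛ ♚ ♝ ♞ ♜│8
7│♟ ♟ ♟ · ♟ ♟ ♟ ♟│7
6│· · · · · · · ·│6
5│· · · ♟ · · · ·│5
4│· · · · · · · ·│4
3│· · · · · · · ♘│3
2│♙ ♙ ♙ ♙ ♙ ♙ ♙ ♙│2
1│♖ ♘ ♗ ♕ ♔ ♗ · ♖│1
  ─────────────────
  a b c d e f g h

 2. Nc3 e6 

  a b c d e f g h
  ─────────────────
8│♜ ♞ ♝ ♛ ♚ ♝ ♞ ♜│8
7│♟ ♟ ♟ · · ♟ ♟ ♟│7
6│· · · · ♟ · · ·│6
5│· · · ♟ · · · ·│5
4│· · · · · · · ·│4
3│· · ♘ · · · · ♘│3
2│♙ ♙ ♙ ♙ ♙ ♙ ♙ ♙│2
1│♖ · ♗ ♕ ♔ ♗ · ♖│1
  ─────────────────
  a b c d e f g h

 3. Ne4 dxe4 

  a b c d e f g h
  ─────────────────
8│♜ ♞ ♝ ♛ ♚ ♝ ♞ ♜│8
7│♟ ♟ ♟ · · ♟ ♟ ♟│7
6│· · · · ♟ · · ·│6
5│· · · · · · · ·│5
4│· · · · ♟ · · ·│4
3│· · · · · · · ♘│3
2│♙ ♙ ♙ ♙ ♙ ♙ ♙ ♙│2
1│♖ · ♗ ♕ ♔ ♗ · ♖│1
  ─────────────────
  a b c d e f g h



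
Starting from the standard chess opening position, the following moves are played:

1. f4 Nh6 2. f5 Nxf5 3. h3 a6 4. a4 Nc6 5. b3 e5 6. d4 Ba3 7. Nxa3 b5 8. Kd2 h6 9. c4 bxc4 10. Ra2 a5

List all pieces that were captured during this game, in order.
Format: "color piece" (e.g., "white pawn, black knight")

Tracking captures:
  Nxf5: captured white pawn
  Nxa3: captured black bishop
  bxc4: captured white pawn

white pawn, black bishop, white pawn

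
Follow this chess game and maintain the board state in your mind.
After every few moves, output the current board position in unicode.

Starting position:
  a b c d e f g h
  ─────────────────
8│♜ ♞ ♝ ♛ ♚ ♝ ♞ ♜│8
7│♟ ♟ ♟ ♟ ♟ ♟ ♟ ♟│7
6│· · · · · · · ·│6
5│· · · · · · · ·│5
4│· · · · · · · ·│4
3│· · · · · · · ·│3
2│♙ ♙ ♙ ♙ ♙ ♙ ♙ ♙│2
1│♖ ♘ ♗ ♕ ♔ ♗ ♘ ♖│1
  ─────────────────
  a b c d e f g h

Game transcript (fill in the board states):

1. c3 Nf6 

  a b c d e f g h
  ─────────────────
8│♜ ♞ ♝ ♛ ♚ ♝ · ♜│8
7│♟ ♟ ♟ ♟ ♟ ♟ ♟ ♟│7
6│· · · · · ♞ · ·│6
5│· · · · · · · ·│5
4│· · · · · · · ·│4
3│· · ♙ · · · · ·│3
2│♙ ♙ · ♙ ♙ ♙ ♙ ♙│2
1│♖ ♘ ♗ ♕ ♔ ♗ ♘ ♖│1
  ─────────────────
  a b c d e f g h

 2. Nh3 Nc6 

  a b c d e f g h
  ─────────────────
8│♜ · ♝ ♛ ♚ ♝ · ♜│8
7│♟ ♟ ♟ ♟ ♟ ♟ ♟ ♟│7
6│· · ♞ · · ♞ · ·│6
5│· · · · · · · ·│5
4│· · · · · · · ·│4
3│· · ♙ · · · · ♘│3
2│♙ ♙ · ♙ ♙ ♙ ♙ ♙│2
1│♖ ♘ ♗ ♕ ♔ ♗ · ♖│1
  ─────────────────
  a b c d e f g h

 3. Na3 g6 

  a b c d e f g h
  ─────────────────
8│♜ · ♝ ♛ ♚ ♝ · ♜│8
7│♟ ♟ ♟ ♟ ♟ ♟ · ♟│7
6│· · ♞ · · ♞ ♟ ·│6
5│· · · · · · · ·│5
4│· · · · · · · ·│4
3│♘ · ♙ · · · · ♘│3
2│♙ ♙ · ♙ ♙ ♙ ♙ ♙│2
1│♖ · ♗ ♕ ♔ ♗ · ♖│1
  ─────────────────
  a b c d e f g h

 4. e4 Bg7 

  a b c d e f g h
  ─────────────────
8│♜ · ♝ ♛ ♚ · · ♜│8
7│♟ ♟ ♟ ♟ ♟ ♟ ♝ ♟│7
6│· · ♞ · · ♞ ♟ ·│6
5│· · · · · · · ·│5
4│· · · · ♙ · · ·│4
3│♘ · ♙ · · · · ♘│3
2│♙ ♙ · ♙ · ♙ ♙ ♙│2
1│♖ · ♗ ♕ ♔ ♗ · ♖│1
  ─────────────────
  a b c d e f g h



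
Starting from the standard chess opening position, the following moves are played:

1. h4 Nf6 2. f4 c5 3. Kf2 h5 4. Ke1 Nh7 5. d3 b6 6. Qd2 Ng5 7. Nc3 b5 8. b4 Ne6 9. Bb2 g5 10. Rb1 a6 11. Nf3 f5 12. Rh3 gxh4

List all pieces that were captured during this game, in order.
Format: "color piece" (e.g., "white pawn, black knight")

Tracking captures:
  gxh4: captured white pawn

white pawn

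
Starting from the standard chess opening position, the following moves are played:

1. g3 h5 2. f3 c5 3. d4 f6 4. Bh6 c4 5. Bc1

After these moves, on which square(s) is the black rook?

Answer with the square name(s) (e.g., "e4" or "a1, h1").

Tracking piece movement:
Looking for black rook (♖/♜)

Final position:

  a b c d e f g h
  ─────────────────
8│♜ ♞ ♝ ♛ ♚ ♝ ♞ ♜│8
7│♟ ♟ · ♟ ♟ · ♟ ·│7
6│· · · · · ♟ · ·│6
5│· · · · · · · ♟│5
4│· · ♟ ♙ · · · ·│4
3│· · · · · ♙ ♙ ·│3
2│♙ ♙ ♙ · ♙ · · ♙│2
1│♖ ♘ ♗ ♕ ♔ ♗ ♘ ♖│1
  ─────────────────
  a b c d e f g h


a8, h8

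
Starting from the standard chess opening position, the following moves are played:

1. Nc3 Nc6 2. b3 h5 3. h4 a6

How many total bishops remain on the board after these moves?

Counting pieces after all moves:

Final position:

  a b c d e f g h
  ─────────────────
8│♜ · ♝ ♛ ♚ ♝ ♞ ♜│8
7│· ♟ ♟ ♟ ♟ ♟ ♟ ·│7
6│♟ · ♞ · · · · ·│6
5│· · · · · · · ♟│5
4│· · · · · · · ♙│4
3│· ♙ ♘ · · · · ·│3
2│♙ · ♙ ♙ ♙ ♙ ♙ ·│2
1│♖ · ♗ ♕ ♔ ♗ ♘ ♖│1
  ─────────────────
  a b c d e f g h


4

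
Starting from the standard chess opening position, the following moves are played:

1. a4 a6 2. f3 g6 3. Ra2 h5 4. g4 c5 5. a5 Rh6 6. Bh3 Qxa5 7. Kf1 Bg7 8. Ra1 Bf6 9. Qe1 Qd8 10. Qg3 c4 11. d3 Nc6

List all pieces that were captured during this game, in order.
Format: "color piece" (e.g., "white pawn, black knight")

Tracking captures:
  Qxa5: captured white pawn

white pawn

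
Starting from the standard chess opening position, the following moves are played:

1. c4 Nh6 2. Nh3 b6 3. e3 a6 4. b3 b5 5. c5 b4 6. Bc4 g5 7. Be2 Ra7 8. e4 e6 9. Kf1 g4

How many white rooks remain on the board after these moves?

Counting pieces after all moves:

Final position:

  a b c d e f g h
  ─────────────────
8│· ♞ ♝ ♛ ♚ ♝ · ♜│8
7│♜ · ♟ ♟ · ♟ · ♟│7
6│♟ · · · ♟ · · ♞│6
5│· · ♙ · · · · ·│5
4│· ♟ · · ♙ · ♟ ·│4
3│· ♙ · · · · · ♘│3
2│♙ · · ♙ ♗ ♙ ♙ ♙│2
1│♖ ♘ ♗ ♕ · ♔ · ♖│1
  ─────────────────
  a b c d e f g h


2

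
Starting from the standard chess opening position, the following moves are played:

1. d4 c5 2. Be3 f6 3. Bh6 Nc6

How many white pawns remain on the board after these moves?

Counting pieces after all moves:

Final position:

  a b c d e f g h
  ─────────────────
8│♜ · ♝ ♛ ♚ ♝ ♞ ♜│8
7│♟ ♟ · ♟ ♟ · ♟ ♟│7
6│· · ♞ · · ♟ · ♗│6
5│· · ♟ · · · · ·│5
4│· · · ♙ · · · ·│4
3│· · · · · · · ·│3
2│♙ ♙ ♙ · ♙ ♙ ♙ ♙│2
1│♖ ♘ · ♕ ♔ ♗ ♘ ♖│1
  ─────────────────
  a b c d e f g h


8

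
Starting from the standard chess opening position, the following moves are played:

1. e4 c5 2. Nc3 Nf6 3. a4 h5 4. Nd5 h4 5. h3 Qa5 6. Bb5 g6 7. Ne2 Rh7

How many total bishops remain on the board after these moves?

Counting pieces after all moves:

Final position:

  a b c d e f g h
  ─────────────────
8│♜ ♞ ♝ · ♚ ♝ · ·│8
7│♟ ♟ · ♟ ♟ ♟ · ♜│7
6│· · · · · ♞ ♟ ·│6
5│♛ ♗ ♟ ♘ · · · ·│5
4│♙ · · · ♙ · · ♟│4
3│· · · · · · · ♙│3
2│· ♙ ♙ ♙ ♘ ♙ ♙ ·│2
1│♖ · ♗ ♕ ♔ · · ♖│1
  ─────────────────
  a b c d e f g h


4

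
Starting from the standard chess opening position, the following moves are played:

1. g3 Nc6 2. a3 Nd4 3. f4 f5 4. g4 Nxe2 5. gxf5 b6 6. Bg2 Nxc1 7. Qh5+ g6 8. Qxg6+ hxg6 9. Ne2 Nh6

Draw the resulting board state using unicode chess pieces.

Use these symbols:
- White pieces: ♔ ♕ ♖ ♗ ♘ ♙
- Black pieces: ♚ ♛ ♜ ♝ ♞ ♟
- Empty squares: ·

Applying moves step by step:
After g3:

♜ ♞ ♝ ♛ ♚ ♝ ♞ ♜
♟ ♟ ♟ ♟ ♟ ♟ ♟ ♟
· · · · · · · ·
· · · · · · · ·
· · · · · · · ·
· · · · · · ♙ ·
♙ ♙ ♙ ♙ ♙ ♙ · ♙
♖ ♘ ♗ ♕ ♔ ♗ ♘ ♖


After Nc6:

♜ · ♝ ♛ ♚ ♝ ♞ ♜
♟ ♟ ♟ ♟ ♟ ♟ ♟ ♟
· · ♞ · · · · ·
· · · · · · · ·
· · · · · · · ·
· · · · · · ♙ ·
♙ ♙ ♙ ♙ ♙ ♙ · ♙
♖ ♘ ♗ ♕ ♔ ♗ ♘ ♖


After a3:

♜ · ♝ ♛ ♚ ♝ ♞ ♜
♟ ♟ ♟ ♟ ♟ ♟ ♟ ♟
· · ♞ · · · · ·
· · · · · · · ·
· · · · · · · ·
♙ · · · · · ♙ ·
· ♙ ♙ ♙ ♙ ♙ · ♙
♖ ♘ ♗ ♕ ♔ ♗ ♘ ♖


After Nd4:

♜ · ♝ ♛ ♚ ♝ ♞ ♜
♟ ♟ ♟ ♟ ♟ ♟ ♟ ♟
· · · · · · · ·
· · · · · · · ·
· · · ♞ · · · ·
♙ · · · · · ♙ ·
· ♙ ♙ ♙ ♙ ♙ · ♙
♖ ♘ ♗ ♕ ♔ ♗ ♘ ♖


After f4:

♜ · ♝ ♛ ♚ ♝ ♞ ♜
♟ ♟ ♟ ♟ ♟ ♟ ♟ ♟
· · · · · · · ·
· · · · · · · ·
· · · ♞ · ♙ · ·
♙ · · · · · ♙ ·
· ♙ ♙ ♙ ♙ · · ♙
♖ ♘ ♗ ♕ ♔ ♗ ♘ ♖


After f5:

♜ · ♝ ♛ ♚ ♝ ♞ ♜
♟ ♟ ♟ ♟ ♟ · ♟ ♟
· · · · · · · ·
· · · · · ♟ · ·
· · · ♞ · ♙ · ·
♙ · · · · · ♙ ·
· ♙ ♙ ♙ ♙ · · ♙
♖ ♘ ♗ ♕ ♔ ♗ ♘ ♖


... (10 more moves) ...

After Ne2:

♜ · ♝ ♛ ♚ ♝ ♞ ♜
♟ · ♟ ♟ ♟ · · ·
· ♟ · · · · ♟ ·
· · · · · ♙ · ·
· · · · · ♙ · ·
♙ · · · · · · ·
· ♙ ♙ ♙ ♘ · ♗ ♙
♖ ♘ ♞ · ♔ · · ♖


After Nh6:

♜ · ♝ ♛ ♚ ♝ · ♜
♟ · ♟ ♟ ♟ · · ·
· ♟ · · · · ♟ ♞
· · · · · ♙ · ·
· · · · · ♙ · ·
♙ · · · · · · ·
· ♙ ♙ ♙ ♘ · ♗ ♙
♖ ♘ ♞ · ♔ · · ♖



  a b c d e f g h
  ─────────────────
8│♜ · ♝ ♛ ♚ ♝ · ♜│8
7│♟ · ♟ ♟ ♟ · · ·│7
6│· ♟ · · · · ♟ ♞│6
5│· · · · · ♙ · ·│5
4│· · · · · ♙ · ·│4
3│♙ · · · · · · ·│3
2│· ♙ ♙ ♙ ♘ · ♗ ♙│2
1│♖ ♘ ♞ · ♔ · · ♖│1
  ─────────────────
  a b c d e f g h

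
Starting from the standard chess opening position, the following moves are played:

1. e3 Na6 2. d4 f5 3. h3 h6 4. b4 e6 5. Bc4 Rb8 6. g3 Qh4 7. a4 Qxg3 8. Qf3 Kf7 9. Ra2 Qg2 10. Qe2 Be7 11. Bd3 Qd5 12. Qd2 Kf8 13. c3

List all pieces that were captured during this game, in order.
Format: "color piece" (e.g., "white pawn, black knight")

Tracking captures:
  Qxg3: captured white pawn

white pawn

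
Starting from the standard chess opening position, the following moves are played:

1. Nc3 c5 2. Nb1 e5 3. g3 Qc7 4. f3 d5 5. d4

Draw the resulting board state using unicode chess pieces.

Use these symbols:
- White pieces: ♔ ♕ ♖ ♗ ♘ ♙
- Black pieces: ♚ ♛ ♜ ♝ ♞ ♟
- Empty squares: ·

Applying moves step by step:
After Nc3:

♜ ♞ ♝ ♛ ♚ ♝ ♞ ♜
♟ ♟ ♟ ♟ ♟ ♟ ♟ ♟
· · · · · · · ·
· · · · · · · ·
· · · · · · · ·
· · ♘ · · · · ·
♙ ♙ ♙ ♙ ♙ ♙ ♙ ♙
♖ · ♗ ♕ ♔ ♗ ♘ ♖


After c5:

♜ ♞ ♝ ♛ ♚ ♝ ♞ ♜
♟ ♟ · ♟ ♟ ♟ ♟ ♟
· · · · · · · ·
· · ♟ · · · · ·
· · · · · · · ·
· · ♘ · · · · ·
♙ ♙ ♙ ♙ ♙ ♙ ♙ ♙
♖ · ♗ ♕ ♔ ♗ ♘ ♖


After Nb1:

♜ ♞ ♝ ♛ ♚ ♝ ♞ ♜
♟ ♟ · ♟ ♟ ♟ ♟ ♟
· · · · · · · ·
· · ♟ · · · · ·
· · · · · · · ·
· · · · · · · ·
♙ ♙ ♙ ♙ ♙ ♙ ♙ ♙
♖ ♘ ♗ ♕ ♔ ♗ ♘ ♖


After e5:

♜ ♞ ♝ ♛ ♚ ♝ ♞ ♜
♟ ♟ · ♟ · ♟ ♟ ♟
· · · · · · · ·
· · ♟ · ♟ · · ·
· · · · · · · ·
· · · · · · · ·
♙ ♙ ♙ ♙ ♙ ♙ ♙ ♙
♖ ♘ ♗ ♕ ♔ ♗ ♘ ♖


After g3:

♜ ♞ ♝ ♛ ♚ ♝ ♞ ♜
♟ ♟ · ♟ · ♟ ♟ ♟
· · · · · · · ·
· · ♟ · ♟ · · ·
· · · · · · · ·
· · · · · · ♙ ·
♙ ♙ ♙ ♙ ♙ ♙ · ♙
♖ ♘ ♗ ♕ ♔ ♗ ♘ ♖


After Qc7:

♜ ♞ ♝ · ♚ ♝ ♞ ♜
♟ ♟ ♛ ♟ · ♟ ♟ ♟
· · · · · · · ·
· · ♟ · ♟ · · ·
· · · · · · · ·
· · · · · · ♙ ·
♙ ♙ ♙ ♙ ♙ ♙ · ♙
♖ ♘ ♗ ♕ ♔ ♗ ♘ ♖


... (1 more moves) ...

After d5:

♜ ♞ ♝ · ♚ ♝ ♞ ♜
♟ ♟ ♛ · · ♟ ♟ ♟
· · · · · · · ·
· · ♟ ♟ ♟ · · ·
· · · · · · · ·
· · · · · ♙ ♙ ·
♙ ♙ ♙ ♙ ♙ · · ♙
♖ ♘ ♗ ♕ ♔ ♗ ♘ ♖


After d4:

♜ ♞ ♝ · ♚ ♝ ♞ ♜
♟ ♟ ♛ · · ♟ ♟ ♟
· · · · · · · ·
· · ♟ ♟ ♟ · · ·
· · · ♙ · · · ·
· · · · · ♙ ♙ ·
♙ ♙ ♙ · ♙ · · ♙
♖ ♘ ♗ ♕ ♔ ♗ ♘ ♖



  a b c d e f g h
  ─────────────────
8│♜ ♞ ♝ · ♚ ♝ ♞ ♜│8
7│♟ ♟ ♛ · · ♟ ♟ ♟│7
6│· · · · · · · ·│6
5│· · ♟ ♟ ♟ · · ·│5
4│· · · ♙ · · · ·│4
3│· · · · · ♙ ♙ ·│3
2│♙ ♙ ♙ · ♙ · · ♙│2
1│♖ ♘ ♗ ♕ ♔ ♗ ♘ ♖│1
  ─────────────────
  a b c d e f g h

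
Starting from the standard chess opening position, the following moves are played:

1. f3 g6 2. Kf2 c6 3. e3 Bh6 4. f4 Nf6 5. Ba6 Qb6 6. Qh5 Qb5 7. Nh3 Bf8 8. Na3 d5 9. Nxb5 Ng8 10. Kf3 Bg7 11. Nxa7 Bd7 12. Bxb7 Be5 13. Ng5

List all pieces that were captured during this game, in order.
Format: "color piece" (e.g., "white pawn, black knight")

Tracking captures:
  Nxb5: captured black queen
  Nxa7: captured black pawn
  Bxb7: captured black pawn

black queen, black pawn, black pawn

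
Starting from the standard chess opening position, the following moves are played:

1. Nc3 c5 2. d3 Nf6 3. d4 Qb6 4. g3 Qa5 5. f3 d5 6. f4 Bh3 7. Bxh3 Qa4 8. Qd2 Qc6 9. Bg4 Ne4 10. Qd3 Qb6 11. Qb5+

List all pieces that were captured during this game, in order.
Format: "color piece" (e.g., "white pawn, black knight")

Tracking captures:
  Bxh3: captured black bishop

black bishop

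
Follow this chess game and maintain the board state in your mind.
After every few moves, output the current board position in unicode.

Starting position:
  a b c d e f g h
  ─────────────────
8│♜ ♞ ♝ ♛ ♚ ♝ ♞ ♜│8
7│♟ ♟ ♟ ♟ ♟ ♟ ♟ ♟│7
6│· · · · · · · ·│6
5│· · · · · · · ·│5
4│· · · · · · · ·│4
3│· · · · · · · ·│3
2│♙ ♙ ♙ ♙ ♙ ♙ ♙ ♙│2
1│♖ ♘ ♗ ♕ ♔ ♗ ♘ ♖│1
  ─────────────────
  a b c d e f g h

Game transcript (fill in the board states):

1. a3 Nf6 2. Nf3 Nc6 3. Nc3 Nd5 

  a b c d e f g h
  ─────────────────
8│♜ · ♝ ♛ ♚ ♝ · ♜│8
7│♟ ♟ ♟ ♟ ♟ ♟ ♟ ♟│7
6│· · ♞ · · · · ·│6
5│· · · ♞ · · · ·│5
4│· · · · · · · ·│4
3│♙ · ♘ · · ♘ · ·│3
2│· ♙ ♙ ♙ ♙ ♙ ♙ ♙│2
1│♖ · ♗ ♕ ♔ ♗ · ♖│1
  ─────────────────
  a b c d e f g h

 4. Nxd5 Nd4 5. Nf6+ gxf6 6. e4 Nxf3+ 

  a b c d e f g h
  ─────────────────
8│♜ · ♝ ♛ ♚ ♝ · ♜│8
7│♟ ♟ ♟ ♟ ♟ ♟ · ♟│7
6│· · · · · ♟ · ·│6
5│· · · · · · · ·│5
4│· · · · ♙ · · ·│4
3│♙ · · · · ♞ · ·│3
2│· ♙ ♙ ♙ · ♙ ♙ ♙│2
1│♖ · ♗ ♕ ♔ ♗ · ♖│1
  ─────────────────
  a b c d e f g h

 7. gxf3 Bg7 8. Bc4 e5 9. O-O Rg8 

  a b c d e f g h
  ─────────────────
8│♜ · ♝ ♛ ♚ · ♜ ·│8
7│♟ ♟ ♟ ♟ · ♟ ♝ ♟│7
6│· · · · · ♟ · ·│6
5│· · · · ♟ · · ·│5
4│· · ♗ · ♙ · · ·│4
3│♙ · · · · ♙ · ·│3
2│· ♙ ♙ ♙ · ♙ · ♙│2
1│♖ · ♗ ♕ · ♖ ♔ ·│1
  ─────────────────
  a b c d e f g h

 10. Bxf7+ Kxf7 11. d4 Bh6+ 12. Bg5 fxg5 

  a b c d e f g h
  ─────────────────
8│♜ · ♝ ♛ · · ♜ ·│8
7│♟ ♟ ♟ ♟ · ♚ · ♟│7
6│· · · · · · · ♝│6
5│· · · · ♟ · ♟ ·│5
4│· · · ♙ ♙ · · ·│4
3│♙ · · · · ♙ · ·│3
2│· ♙ ♙ · · ♙ · ♙│2
1│♖ · · ♕ · ♖ ♔ ·│1
  ─────────────────
  a b c d e f g h

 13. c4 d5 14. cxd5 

  a b c d e f g h
  ─────────────────
8│♜ · ♝ ♛ · · ♜ ·│8
7│♟ ♟ ♟ · · ♚ · ♟│7
6│· · · · · · · ♝│6
5│· · · ♙ ♟ · ♟ ·│5
4│· · · ♙ ♙ · · ·│4
3│♙ · · · · ♙ · ·│3
2│· ♙ · · · ♙ · ♙│2
1│♖ · · ♕ · ♖ ♔ ·│1
  ─────────────────
  a b c d e f g h


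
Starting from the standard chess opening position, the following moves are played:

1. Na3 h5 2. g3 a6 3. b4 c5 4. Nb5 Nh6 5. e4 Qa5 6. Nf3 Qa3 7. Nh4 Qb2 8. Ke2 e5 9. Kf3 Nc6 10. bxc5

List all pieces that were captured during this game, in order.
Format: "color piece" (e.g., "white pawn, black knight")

Tracking captures:
  bxc5: captured black pawn

black pawn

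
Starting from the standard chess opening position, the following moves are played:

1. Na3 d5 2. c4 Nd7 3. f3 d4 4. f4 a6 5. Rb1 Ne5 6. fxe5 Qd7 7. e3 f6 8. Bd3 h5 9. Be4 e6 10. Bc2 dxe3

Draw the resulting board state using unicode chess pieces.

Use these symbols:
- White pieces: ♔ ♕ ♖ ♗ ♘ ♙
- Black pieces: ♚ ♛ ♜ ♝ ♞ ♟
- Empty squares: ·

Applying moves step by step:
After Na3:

♜ ♞ ♝ ♛ ♚ ♝ ♞ ♜
♟ ♟ ♟ ♟ ♟ ♟ ♟ ♟
· · · · · · · ·
· · · · · · · ·
· · · · · · · ·
♘ · · · · · · ·
♙ ♙ ♙ ♙ ♙ ♙ ♙ ♙
♖ · ♗ ♕ ♔ ♗ ♘ ♖


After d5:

♜ ♞ ♝ ♛ ♚ ♝ ♞ ♜
♟ ♟ ♟ · ♟ ♟ ♟ ♟
· · · · · · · ·
· · · ♟ · · · ·
· · · · · · · ·
♘ · · · · · · ·
♙ ♙ ♙ ♙ ♙ ♙ ♙ ♙
♖ · ♗ ♕ ♔ ♗ ♘ ♖


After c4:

♜ ♞ ♝ ♛ ♚ ♝ ♞ ♜
♟ ♟ ♟ · ♟ ♟ ♟ ♟
· · · · · · · ·
· · · ♟ · · · ·
· · ♙ · · · · ·
♘ · · · · · · ·
♙ ♙ · ♙ ♙ ♙ ♙ ♙
♖ · ♗ ♕ ♔ ♗ ♘ ♖


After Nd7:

♜ · ♝ ♛ ♚ ♝ ♞ ♜
♟ ♟ ♟ ♞ ♟ ♟ ♟ ♟
· · · · · · · ·
· · · ♟ · · · ·
· · ♙ · · · · ·
♘ · · · · · · ·
♙ ♙ · ♙ ♙ ♙ ♙ ♙
♖ · ♗ ♕ ♔ ♗ ♘ ♖


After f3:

♜ · ♝ ♛ ♚ ♝ ♞ ♜
♟ ♟ ♟ ♞ ♟ ♟ ♟ ♟
· · · · · · · ·
· · · ♟ · · · ·
· · ♙ · · · · ·
♘ · · · · ♙ · ·
♙ ♙ · ♙ ♙ · ♙ ♙
♖ · ♗ ♕ ♔ ♗ ♘ ♖


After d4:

♜ · ♝ ♛ ♚ ♝ ♞ ♜
♟ ♟ ♟ ♞ ♟ ♟ ♟ ♟
· · · · · · · ·
· · · · · · · ·
· · ♙ ♟ · · · ·
♘ · · · · ♙ · ·
♙ ♙ · ♙ ♙ · ♙ ♙
♖ · ♗ ♕ ♔ ♗ ♘ ♖


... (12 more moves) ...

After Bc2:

♜ · ♝ · ♚ ♝ ♞ ♜
· ♟ ♟ ♛ · · ♟ ·
♟ · · · ♟ ♟ · ·
· · · · ♙ · · ♟
· · ♙ ♟ · · · ·
♘ · · · ♙ · · ·
♙ ♙ ♗ ♙ · · ♙ ♙
· ♖ ♗ ♕ ♔ · ♘ ♖


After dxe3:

♜ · ♝ · ♚ ♝ ♞ ♜
· ♟ ♟ ♛ · · ♟ ·
♟ · · · ♟ ♟ · ·
· · · · ♙ · · ♟
· · ♙ · · · · ·
♘ · · · ♟ · · ·
♙ ♙ ♗ ♙ · · ♙ ♙
· ♖ ♗ ♕ ♔ · ♘ ♖



  a b c d e f g h
  ─────────────────
8│♜ · ♝ · ♚ ♝ ♞ ♜│8
7│· ♟ ♟ ♛ · · ♟ ·│7
6│♟ · · · ♟ ♟ · ·│6
5│· · · · ♙ · · ♟│5
4│· · ♙ · · · · ·│4
3│♘ · · · ♟ · · ·│3
2│♙ ♙ ♗ ♙ · · ♙ ♙│2
1│· ♖ ♗ ♕ ♔ · ♘ ♖│1
  ─────────────────
  a b c d e f g h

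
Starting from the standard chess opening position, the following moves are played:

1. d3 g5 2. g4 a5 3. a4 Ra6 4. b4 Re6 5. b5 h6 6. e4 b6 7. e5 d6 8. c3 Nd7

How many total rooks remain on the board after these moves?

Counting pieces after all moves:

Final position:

  a b c d e f g h
  ─────────────────
8│· · ♝ ♛ ♚ ♝ ♞ ♜│8
7│· · ♟ ♞ ♟ ♟ · ·│7
6│· ♟ · ♟ ♜ · · ♟│6
5│♟ ♙ · · ♙ · ♟ ·│5
4│♙ · · · · · ♙ ·│4
3│· · ♙ ♙ · · · ·│3
2│· · · · · ♙ · ♙│2
1│♖ ♘ ♗ ♕ ♔ ♗ ♘ ♖│1
  ─────────────────
  a b c d e f g h


4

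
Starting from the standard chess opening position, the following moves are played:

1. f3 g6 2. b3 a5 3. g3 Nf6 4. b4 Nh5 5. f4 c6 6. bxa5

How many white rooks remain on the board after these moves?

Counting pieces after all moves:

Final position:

  a b c d e f g h
  ─────────────────
8│♜ ♞ ♝ ♛ ♚ ♝ · ♜│8
7│· ♟ · ♟ ♟ ♟ · ♟│7
6│· · ♟ · · · ♟ ·│6
5│♙ · · · · · · ♞│5
4│· · · · · ♙ · ·│4
3│· · · · · · ♙ ·│3
2│♙ · ♙ ♙ ♙ · · ♙│2
1│♖ ♘ ♗ ♕ ♔ ♗ ♘ ♖│1
  ─────────────────
  a b c d e f g h


2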